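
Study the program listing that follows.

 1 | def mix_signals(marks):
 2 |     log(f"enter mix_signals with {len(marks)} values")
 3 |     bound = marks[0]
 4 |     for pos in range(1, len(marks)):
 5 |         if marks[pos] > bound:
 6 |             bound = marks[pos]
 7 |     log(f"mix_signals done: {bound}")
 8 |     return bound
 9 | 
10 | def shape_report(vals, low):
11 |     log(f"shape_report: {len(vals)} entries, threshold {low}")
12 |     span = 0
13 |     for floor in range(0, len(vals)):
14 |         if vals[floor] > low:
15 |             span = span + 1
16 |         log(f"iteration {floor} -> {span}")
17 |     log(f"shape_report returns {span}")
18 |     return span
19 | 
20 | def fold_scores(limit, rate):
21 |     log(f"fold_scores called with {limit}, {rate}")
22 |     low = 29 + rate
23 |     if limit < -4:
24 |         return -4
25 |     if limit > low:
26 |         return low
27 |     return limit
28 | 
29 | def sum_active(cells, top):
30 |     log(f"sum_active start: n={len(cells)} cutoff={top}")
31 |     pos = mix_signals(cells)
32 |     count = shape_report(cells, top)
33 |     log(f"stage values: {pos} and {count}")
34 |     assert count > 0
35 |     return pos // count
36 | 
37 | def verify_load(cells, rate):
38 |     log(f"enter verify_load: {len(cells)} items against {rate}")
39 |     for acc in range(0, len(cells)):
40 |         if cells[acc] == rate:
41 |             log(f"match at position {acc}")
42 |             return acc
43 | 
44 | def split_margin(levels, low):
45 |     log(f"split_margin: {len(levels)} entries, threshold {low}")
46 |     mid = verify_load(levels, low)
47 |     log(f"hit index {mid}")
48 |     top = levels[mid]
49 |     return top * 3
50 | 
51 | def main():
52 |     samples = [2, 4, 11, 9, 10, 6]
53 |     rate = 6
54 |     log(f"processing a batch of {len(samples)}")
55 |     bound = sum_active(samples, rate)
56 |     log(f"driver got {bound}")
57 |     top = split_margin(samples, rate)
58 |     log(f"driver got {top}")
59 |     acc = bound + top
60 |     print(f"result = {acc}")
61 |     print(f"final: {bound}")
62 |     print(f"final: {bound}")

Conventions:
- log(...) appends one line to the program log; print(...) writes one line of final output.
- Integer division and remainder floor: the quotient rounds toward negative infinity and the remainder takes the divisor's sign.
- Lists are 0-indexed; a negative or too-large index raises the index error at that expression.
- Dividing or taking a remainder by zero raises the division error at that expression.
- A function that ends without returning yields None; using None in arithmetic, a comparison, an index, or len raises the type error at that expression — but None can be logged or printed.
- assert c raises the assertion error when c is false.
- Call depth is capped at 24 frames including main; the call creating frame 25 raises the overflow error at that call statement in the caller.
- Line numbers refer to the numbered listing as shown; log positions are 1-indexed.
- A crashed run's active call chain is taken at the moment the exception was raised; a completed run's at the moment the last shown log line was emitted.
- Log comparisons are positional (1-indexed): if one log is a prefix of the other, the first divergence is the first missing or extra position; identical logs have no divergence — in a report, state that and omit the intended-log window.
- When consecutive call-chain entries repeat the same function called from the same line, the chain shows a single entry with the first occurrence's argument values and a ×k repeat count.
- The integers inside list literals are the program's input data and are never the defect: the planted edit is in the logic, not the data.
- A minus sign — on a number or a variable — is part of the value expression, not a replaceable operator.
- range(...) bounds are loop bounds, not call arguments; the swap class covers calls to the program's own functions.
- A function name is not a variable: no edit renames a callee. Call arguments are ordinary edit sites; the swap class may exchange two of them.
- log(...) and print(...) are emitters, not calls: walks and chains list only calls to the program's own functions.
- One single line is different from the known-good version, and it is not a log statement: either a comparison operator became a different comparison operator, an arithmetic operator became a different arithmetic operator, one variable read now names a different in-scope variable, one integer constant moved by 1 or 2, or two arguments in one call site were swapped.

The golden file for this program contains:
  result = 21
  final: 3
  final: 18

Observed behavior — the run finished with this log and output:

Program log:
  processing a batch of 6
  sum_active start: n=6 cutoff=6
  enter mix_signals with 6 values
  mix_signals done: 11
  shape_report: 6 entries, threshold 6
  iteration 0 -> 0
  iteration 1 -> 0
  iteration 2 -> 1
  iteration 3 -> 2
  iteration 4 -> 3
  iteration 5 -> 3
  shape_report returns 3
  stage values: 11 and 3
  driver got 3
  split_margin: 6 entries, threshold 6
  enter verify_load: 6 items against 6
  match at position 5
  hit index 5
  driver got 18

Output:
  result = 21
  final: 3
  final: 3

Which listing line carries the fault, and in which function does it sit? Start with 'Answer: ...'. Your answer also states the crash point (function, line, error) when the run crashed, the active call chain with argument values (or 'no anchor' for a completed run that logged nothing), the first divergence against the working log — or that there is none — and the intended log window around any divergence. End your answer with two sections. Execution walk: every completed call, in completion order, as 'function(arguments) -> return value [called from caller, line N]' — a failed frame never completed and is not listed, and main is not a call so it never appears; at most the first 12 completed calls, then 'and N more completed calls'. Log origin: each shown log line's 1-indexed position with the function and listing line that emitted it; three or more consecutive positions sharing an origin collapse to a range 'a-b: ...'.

Answer: the defect is in main at line 62.
Key observation: Log streams are identical — the defect surfaces only in the printed output.
Call chain: main.
First divergence: there is none — every log position agrees.
Execution walk:
  mix_signals([2, 4, 11, 9, 10, 6]) -> 11  [called from sum_active, line 31]
  shape_report([2, 4, 11, 9, 10, 6], 6) -> 3  [called from sum_active, line 32]
  sum_active([2, 4, 11, 9, 10, 6], 6) -> 3  [called from main, line 55]
  verify_load([2, 4, 11, 9, 10, 6], 6) -> 5  [called from split_margin, line 46]
  split_margin([2, 4, 11, 9, 10, 6], 6) -> 18  [called from main, line 57]
Log origins:
  1: emitted by main (line 54)
  2: emitted by sum_active (line 30)
  3: emitted by mix_signals (line 2)
  4: emitted by mix_signals (line 7)
  5: emitted by shape_report (line 11)
  6-11: emitted by shape_report (line 16)
  12: emitted by shape_report (line 17)
  13: emitted by sum_active (line 33)
  14: emitted by main (line 56)
  15: emitted by split_margin (line 45)
  16: emitted by verify_load (line 38)
  17: emitted by verify_load (line 41)
  18: emitted by split_margin (line 47)
  19: emitted by main (line 58)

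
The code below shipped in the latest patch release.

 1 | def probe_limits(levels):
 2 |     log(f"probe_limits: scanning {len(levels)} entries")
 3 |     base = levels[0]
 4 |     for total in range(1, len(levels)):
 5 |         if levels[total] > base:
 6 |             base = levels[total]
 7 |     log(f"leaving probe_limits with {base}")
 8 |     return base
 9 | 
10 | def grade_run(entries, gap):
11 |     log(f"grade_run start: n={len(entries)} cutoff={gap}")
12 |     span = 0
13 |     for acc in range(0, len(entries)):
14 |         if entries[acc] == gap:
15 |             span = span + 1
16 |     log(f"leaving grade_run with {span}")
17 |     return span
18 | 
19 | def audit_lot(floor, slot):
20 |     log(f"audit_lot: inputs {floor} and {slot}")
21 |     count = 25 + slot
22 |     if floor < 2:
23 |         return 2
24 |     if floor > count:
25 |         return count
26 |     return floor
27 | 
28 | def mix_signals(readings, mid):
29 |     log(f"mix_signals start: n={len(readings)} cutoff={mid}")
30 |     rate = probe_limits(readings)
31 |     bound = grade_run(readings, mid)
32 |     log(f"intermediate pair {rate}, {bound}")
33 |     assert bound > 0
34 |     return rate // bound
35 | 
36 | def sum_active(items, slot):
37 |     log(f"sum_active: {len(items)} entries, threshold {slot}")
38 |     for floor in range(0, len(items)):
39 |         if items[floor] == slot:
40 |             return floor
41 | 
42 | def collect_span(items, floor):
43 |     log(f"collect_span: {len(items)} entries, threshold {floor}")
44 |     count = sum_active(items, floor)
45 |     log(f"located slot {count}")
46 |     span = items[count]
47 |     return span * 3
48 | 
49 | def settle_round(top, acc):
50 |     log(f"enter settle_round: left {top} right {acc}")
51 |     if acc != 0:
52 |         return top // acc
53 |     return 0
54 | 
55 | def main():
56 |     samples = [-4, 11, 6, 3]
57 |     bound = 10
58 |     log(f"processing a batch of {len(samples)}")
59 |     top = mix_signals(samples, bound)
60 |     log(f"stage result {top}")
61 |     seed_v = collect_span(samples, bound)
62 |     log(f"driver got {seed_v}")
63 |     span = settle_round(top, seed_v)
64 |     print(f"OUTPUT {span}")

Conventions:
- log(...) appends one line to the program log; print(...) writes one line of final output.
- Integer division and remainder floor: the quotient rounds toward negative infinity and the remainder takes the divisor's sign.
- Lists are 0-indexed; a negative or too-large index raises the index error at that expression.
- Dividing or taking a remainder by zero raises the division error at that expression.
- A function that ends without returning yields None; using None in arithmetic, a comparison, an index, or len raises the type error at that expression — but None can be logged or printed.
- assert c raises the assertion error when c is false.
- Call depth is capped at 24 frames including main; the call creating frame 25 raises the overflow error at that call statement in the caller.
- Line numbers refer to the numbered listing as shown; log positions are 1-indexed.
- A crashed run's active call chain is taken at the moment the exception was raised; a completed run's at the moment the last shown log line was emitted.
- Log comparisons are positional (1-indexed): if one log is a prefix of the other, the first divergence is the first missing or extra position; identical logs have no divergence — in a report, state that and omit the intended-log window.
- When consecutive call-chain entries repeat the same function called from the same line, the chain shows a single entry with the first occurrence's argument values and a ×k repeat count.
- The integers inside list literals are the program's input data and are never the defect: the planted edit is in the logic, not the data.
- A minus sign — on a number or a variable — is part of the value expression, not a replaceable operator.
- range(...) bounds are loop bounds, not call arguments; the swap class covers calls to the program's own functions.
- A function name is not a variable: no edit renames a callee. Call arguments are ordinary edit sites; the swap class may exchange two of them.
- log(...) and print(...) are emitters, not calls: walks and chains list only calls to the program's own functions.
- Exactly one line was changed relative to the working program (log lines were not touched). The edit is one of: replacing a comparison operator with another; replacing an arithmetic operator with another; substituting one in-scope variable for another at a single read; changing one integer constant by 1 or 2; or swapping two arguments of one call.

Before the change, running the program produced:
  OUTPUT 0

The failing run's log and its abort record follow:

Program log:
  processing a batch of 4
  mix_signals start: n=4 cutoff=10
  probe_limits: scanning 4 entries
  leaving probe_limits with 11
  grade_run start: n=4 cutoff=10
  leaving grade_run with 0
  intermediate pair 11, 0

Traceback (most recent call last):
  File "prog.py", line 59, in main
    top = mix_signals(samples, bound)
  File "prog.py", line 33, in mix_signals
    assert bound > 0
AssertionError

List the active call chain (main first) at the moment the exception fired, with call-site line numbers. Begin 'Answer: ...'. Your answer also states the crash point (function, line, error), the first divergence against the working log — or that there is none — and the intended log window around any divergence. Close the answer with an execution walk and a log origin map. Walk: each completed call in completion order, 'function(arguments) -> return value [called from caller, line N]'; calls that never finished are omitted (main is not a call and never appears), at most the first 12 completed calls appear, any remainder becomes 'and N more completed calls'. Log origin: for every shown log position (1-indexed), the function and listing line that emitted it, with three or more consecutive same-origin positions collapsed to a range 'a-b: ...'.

Answer: main -> mix_signals (called at line 59).
Core observation: The log first diverges at position 2: the faulty run prints 'mix_signals start: n=4 cutoff=10' where the working version prints 'mix_signals start: n=4 cutoff=11'.
Crash: mix_signals, line 33, AssertionError.
First divergence: position 2; shown 'mix_signals start: n=4 cutoff=10' vs intended 'mix_signals start: n=4 cutoff=11'.
Intended log window:
  1: processing a batch of 4
  2: mix_signals start: n=4 cutoff=11
  3: probe_limits: scanning 4 entries
Execution walk:
  probe_limits([-4, 11, 6, 3]) -> 11  [called from mix_signals, line 30]
  grade_run([-4, 11, 6, 3], 10) -> 0  [called from mix_signals, line 31]
Log line origins:
  1: emitted by main (line 58)
  2: emitted by mix_signals (line 29)
  3: emitted by probe_limits (line 2)
  4: emitted by probe_limits (line 7)
  5: emitted by grade_run (line 11)
  6: emitted by grade_run (line 16)
  7: emitted by mix_signals (line 32)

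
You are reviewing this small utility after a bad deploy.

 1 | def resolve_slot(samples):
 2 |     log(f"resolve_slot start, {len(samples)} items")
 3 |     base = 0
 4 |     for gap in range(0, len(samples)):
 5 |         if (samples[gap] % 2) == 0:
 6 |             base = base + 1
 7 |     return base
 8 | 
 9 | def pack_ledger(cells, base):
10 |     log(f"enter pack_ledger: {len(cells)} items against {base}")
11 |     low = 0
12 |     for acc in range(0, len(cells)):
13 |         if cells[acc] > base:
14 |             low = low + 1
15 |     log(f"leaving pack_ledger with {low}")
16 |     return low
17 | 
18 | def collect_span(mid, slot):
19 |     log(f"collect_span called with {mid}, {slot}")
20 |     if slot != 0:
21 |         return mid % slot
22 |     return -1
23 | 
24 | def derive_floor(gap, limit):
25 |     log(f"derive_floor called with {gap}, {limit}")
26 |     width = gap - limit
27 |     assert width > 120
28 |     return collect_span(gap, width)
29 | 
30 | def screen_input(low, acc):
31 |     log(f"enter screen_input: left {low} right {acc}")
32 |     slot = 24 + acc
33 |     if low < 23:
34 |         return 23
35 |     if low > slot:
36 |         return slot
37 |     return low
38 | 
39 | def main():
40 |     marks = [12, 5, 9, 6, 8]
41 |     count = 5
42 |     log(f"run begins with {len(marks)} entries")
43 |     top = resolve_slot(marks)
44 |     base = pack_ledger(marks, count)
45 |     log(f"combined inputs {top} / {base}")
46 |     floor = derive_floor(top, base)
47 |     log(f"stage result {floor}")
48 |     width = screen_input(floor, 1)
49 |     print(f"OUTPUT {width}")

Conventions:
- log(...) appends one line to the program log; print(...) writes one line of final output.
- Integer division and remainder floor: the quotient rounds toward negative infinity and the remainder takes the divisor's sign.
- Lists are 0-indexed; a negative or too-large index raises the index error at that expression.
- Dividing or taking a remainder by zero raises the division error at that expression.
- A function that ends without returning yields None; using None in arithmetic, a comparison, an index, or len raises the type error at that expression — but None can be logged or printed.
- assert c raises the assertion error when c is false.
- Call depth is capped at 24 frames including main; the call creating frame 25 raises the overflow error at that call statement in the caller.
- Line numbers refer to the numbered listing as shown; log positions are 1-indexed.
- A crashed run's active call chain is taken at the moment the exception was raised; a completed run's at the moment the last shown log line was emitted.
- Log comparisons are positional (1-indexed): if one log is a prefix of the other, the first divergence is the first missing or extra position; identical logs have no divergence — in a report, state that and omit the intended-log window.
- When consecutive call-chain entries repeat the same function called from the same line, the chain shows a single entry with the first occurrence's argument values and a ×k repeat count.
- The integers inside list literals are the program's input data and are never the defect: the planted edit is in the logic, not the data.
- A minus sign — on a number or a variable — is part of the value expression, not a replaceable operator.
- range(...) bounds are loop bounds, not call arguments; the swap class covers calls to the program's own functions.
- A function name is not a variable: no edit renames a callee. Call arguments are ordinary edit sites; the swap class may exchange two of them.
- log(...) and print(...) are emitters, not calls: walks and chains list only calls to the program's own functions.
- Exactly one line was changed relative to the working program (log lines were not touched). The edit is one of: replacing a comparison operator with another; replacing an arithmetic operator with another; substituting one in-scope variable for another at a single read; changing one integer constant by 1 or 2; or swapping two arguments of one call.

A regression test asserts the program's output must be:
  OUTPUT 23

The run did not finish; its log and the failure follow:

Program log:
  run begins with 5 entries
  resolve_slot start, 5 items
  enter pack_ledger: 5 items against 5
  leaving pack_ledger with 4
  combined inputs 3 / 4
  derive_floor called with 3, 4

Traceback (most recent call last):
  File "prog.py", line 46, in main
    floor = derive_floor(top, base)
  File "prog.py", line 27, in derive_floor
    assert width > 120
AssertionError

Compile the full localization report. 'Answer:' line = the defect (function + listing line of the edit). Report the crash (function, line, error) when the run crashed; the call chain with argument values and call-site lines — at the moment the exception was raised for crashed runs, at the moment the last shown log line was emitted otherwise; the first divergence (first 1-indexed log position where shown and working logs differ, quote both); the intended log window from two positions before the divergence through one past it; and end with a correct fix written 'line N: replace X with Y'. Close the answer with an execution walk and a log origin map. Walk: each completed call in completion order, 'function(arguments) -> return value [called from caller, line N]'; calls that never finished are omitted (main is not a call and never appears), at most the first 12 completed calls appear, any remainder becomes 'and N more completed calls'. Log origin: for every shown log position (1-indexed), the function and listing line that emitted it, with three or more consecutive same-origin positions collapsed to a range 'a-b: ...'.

Answer: the defect is in derive_floor at line 27.
The tell: Only 6 log lines were emitted before the run died; the intended continuation was 'collect_span called with 3, -1'.
Crash: derive_floor, line 27, AssertionError.
Call chain: main -> derive_floor(3, 4) (called at line 46).
First divergence: position 7 — the faulty run's log ends after 6 lines; the working version continues with 'collect_span called with 3, -1'.
Intended log window:
  5: combined inputs 3 / 4
  6: derive_floor called with 3, 4
  7: collect_span called with 3, -1
  8: stage result 0
Execution walk:
  resolve_slot([12, 5, 9, 6, 8]) -> 3  [called from main, line 43]
  pack_ledger([12, 5, 9, 6, 8], 5) -> 4  [called from main, line 44]
Log origin:
  1: from main, line 42
  2: from resolve_slot, line 2
  3: from pack_ledger, line 10
  4: from pack_ledger, line 15
  5: from main, line 45
  6: from derive_floor, line 25
A correct fix: line 27: replace `>` with `<=`.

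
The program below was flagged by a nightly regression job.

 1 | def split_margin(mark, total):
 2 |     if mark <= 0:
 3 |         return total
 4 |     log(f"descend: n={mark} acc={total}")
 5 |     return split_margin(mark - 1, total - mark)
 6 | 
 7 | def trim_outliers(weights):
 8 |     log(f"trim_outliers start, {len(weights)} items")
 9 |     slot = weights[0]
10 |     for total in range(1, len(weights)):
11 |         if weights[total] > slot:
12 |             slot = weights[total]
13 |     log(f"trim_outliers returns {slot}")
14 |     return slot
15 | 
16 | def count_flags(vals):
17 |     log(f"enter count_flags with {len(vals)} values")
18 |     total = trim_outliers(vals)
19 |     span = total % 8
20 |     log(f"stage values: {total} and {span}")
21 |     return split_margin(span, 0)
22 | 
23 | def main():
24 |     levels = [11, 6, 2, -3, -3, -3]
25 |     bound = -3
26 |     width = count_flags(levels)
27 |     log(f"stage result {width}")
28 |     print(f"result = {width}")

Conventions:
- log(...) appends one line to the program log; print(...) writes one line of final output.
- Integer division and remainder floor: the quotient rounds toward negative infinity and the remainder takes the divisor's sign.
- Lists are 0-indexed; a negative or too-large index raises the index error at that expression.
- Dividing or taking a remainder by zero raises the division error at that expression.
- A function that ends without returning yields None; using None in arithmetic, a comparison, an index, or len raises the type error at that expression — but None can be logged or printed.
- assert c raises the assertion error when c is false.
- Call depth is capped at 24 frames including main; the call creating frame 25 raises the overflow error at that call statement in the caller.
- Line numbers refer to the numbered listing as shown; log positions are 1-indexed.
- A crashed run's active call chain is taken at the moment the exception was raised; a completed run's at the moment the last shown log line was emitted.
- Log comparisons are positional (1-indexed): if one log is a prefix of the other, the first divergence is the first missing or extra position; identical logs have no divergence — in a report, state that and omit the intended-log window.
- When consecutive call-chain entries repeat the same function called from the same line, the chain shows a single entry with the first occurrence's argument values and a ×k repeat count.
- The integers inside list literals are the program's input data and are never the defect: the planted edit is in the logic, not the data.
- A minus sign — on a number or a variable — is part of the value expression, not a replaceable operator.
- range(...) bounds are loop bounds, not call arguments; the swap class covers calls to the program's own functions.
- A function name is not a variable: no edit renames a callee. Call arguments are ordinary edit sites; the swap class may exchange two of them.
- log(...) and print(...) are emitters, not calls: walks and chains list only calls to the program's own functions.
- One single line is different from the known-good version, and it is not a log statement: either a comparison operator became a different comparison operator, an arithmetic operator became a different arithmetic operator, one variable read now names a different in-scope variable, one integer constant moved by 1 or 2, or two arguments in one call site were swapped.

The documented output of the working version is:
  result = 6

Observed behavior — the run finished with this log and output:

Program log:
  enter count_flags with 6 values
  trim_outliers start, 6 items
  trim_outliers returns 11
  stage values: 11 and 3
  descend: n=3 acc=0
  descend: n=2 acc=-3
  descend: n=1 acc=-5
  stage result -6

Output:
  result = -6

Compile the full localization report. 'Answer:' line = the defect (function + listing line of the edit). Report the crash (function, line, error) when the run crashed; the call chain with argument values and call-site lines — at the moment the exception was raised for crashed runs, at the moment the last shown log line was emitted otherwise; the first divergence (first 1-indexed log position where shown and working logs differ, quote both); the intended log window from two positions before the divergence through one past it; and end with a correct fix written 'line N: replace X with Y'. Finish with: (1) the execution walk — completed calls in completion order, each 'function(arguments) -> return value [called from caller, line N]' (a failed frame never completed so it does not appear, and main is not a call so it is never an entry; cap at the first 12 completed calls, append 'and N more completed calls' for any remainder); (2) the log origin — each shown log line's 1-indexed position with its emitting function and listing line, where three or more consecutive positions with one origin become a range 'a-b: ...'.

Answer: the defect is in split_margin at line 5.
Key fact: The log first diverges at position 6: the faulty run prints 'descend: n=2 acc=-3' where the working version prints 'descend: n=2 acc=3'.
Call chain: main.
First divergence: position 6 — the shown line 'descend: n=2 acc=-3' should read 'descend: n=2 acc=3'.
Intended log window:
  4: stage values: 11 and 3
  5: descend: n=3 acc=0
  6: descend: n=2 acc=3
  7: descend: n=1 acc=5
Execution walk:
  trim_outliers([11, 6, 2, -3, -3, -3]) -> 11  [called from count_flags, line 18]
  split_margin(0, -6) -> -6  [called from split_margin, line 5]
  split_margin(1, -5) -> -6  [called from split_margin, line 5]
  split_margin(2, -3) -> -6  [called from split_margin, line 5]
  split_margin(3, 0) -> -6  [called from count_flags, line 21]
  count_flags([11, 6, 2, -3, -3, -3]) -> -6  [called from main, line 26]
Origin of each log line:
  1: from count_flags, line 17
  2: from trim_outliers, line 8
  3: from trim_outliers, line 13
  4: from count_flags, line 20
  5-7: from split_margin, line 4
  8: from main, line 27
A correct fix: line 5: replace `total - mark` with `total + mark`.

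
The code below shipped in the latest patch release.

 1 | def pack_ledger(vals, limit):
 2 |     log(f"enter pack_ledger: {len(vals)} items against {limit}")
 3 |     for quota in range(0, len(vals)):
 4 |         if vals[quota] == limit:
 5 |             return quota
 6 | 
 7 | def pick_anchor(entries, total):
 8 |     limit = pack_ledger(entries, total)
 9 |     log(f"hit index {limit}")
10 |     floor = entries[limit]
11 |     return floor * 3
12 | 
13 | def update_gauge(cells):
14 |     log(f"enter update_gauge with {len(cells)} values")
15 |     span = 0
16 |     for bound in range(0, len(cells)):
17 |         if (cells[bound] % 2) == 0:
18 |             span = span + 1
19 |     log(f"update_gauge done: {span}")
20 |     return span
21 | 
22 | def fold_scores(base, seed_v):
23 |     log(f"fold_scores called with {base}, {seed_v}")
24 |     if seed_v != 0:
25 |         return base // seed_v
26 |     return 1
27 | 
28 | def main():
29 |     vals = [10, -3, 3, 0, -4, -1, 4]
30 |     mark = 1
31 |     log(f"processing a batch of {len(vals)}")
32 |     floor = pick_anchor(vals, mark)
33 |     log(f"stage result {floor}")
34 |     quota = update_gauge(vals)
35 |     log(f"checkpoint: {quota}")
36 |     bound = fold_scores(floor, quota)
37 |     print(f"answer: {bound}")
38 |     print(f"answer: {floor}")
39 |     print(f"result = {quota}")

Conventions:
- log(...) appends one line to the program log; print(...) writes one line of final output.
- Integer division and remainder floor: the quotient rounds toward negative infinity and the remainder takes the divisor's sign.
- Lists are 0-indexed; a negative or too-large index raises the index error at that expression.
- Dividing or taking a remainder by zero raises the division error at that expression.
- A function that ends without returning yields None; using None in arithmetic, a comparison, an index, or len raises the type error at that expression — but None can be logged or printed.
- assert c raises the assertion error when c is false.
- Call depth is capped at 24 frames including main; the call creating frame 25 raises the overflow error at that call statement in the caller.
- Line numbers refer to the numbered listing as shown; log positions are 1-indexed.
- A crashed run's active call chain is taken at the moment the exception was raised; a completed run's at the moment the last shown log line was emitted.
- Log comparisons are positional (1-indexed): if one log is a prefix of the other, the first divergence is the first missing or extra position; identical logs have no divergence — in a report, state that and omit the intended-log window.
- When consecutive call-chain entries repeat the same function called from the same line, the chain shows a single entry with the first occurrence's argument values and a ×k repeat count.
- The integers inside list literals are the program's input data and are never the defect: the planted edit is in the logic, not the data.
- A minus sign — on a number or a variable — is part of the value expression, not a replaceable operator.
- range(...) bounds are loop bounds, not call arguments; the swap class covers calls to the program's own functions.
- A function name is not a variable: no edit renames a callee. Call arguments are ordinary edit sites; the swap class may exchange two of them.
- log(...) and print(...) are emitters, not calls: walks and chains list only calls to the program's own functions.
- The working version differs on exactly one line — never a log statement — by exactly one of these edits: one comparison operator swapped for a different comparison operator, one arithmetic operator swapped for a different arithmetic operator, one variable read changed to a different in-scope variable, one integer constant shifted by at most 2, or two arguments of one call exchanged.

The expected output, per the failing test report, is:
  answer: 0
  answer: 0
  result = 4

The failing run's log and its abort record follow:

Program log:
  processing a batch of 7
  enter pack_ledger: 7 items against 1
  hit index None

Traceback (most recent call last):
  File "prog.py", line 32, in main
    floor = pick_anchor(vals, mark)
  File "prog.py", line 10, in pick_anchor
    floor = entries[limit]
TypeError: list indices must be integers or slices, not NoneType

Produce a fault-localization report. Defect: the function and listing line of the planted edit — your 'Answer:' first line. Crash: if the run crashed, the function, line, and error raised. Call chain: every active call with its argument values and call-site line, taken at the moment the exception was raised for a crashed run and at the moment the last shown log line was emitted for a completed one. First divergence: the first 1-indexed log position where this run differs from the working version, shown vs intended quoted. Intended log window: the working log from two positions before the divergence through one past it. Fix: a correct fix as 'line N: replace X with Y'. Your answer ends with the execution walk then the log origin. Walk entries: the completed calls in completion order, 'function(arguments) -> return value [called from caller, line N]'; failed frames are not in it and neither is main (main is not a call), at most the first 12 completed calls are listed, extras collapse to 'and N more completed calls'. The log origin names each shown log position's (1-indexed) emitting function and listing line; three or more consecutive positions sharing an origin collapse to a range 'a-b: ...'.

Answer: the defect is in main at line 30.
The tell: Everything matches until log position 2, which reads 'enter pack_ledger: 7 items against 1' in place of 'enter pack_ledger: 7 items against 0'.
Crash: pick_anchor, line 10, TypeError.
Call chain: main -> pick_anchor([10, -3, 3, 0, -4, -1, 4], 1) (called at line 32).
First divergence: at position 2 the run shows 'enter pack_ledger: 7 items against 1' where the working version logs 'enter pack_ledger: 7 items against 0'.
Intended log window:
  1: processing a batch of 7
  2: enter pack_ledger: 7 items against 0
  3: hit index 3
Execution walk:
  pack_ledger([10, -3, 3, 0, -4, -1, 4], 1) -> None  [called from pick_anchor, line 8]
Log line origins:
  1: logged in main at line 31
  2: logged in pack_ledger at line 2
  3: logged in pick_anchor at line 9
A correct fix: line 30: replace `1` with `0`.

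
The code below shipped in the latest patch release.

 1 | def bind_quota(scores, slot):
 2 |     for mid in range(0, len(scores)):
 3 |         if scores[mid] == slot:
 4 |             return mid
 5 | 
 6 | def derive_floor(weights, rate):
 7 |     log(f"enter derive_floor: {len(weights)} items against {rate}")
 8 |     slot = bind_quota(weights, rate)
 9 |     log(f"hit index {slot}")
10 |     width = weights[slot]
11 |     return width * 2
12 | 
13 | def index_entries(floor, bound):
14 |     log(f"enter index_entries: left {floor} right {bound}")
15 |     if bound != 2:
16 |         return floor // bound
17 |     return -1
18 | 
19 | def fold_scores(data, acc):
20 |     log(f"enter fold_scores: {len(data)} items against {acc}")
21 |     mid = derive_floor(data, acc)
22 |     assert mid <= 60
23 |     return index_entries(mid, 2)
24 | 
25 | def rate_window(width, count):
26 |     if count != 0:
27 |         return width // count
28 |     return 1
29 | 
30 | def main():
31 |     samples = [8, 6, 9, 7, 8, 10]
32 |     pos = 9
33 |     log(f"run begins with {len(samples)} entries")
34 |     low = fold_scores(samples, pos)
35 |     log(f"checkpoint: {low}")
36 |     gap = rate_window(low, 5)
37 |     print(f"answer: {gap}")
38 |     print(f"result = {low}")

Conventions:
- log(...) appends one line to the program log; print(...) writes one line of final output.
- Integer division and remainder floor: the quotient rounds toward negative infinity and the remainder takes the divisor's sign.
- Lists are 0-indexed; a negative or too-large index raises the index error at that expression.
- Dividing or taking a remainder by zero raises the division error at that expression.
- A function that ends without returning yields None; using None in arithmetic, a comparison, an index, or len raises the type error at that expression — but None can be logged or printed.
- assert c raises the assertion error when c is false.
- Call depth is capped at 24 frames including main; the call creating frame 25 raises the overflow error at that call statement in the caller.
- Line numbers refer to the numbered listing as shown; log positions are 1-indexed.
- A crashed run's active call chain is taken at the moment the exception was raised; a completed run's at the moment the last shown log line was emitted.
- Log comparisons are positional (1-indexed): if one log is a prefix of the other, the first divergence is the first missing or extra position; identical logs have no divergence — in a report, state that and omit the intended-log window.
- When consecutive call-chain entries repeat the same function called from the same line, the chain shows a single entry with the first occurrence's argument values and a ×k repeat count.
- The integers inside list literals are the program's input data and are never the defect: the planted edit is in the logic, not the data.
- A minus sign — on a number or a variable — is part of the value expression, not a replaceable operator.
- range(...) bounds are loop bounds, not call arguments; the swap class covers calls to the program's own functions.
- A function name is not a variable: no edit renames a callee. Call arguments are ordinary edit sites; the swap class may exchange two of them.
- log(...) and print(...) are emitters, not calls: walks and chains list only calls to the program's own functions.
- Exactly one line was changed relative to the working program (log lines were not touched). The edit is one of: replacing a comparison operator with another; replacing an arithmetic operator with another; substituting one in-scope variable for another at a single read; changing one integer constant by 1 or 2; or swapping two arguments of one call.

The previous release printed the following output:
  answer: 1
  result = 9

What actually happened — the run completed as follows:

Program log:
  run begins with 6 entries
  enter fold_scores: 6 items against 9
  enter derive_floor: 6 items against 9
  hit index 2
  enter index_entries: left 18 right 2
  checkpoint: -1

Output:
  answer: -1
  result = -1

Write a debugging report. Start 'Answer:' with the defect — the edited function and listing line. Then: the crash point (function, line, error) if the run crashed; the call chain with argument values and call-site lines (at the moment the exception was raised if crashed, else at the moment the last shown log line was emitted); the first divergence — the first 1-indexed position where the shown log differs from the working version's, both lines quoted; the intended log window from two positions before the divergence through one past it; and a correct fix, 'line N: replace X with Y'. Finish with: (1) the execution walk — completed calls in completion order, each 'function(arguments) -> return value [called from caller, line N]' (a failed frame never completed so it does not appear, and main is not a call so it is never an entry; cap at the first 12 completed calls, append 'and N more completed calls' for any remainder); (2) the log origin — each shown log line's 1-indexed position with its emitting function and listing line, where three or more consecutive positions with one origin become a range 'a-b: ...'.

Answer: the defect is in index_entries at line 15.
Key observation: Log line 6 is where behavior first shows: 'checkpoint: -1' appears instead of 'checkpoint: 9'.
Call chain: main.
First divergence: position 6 — the shown line 'checkpoint: -1' should read 'checkpoint: 9'.
Intended log window:
  4: hit index 2
  5: enter index_entries: left 18 right 2
  6: checkpoint: 9
Execution walk:
  bind_quota([8, 6, 9, 7, 8, 10], 9) -> 2  [called from derive_floor, line 8]
  derive_floor([8, 6, 9, 7, 8, 10], 9) -> 18  [called from fold_scores, line 21]
  index_entries(18, 2) -> -1  [called from fold_scores, line 23]
  fold_scores([8, 6, 9, 7, 8, 10], 9) -> -1  [called from main, line 34]
  rate_window(-1, 5) -> -1  [called from main, line 36]
Log line origins:
  1: from main, line 33
  2: from fold_scores, line 20
  3: from derive_floor, line 7
  4: from derive_floor, line 9
  5: from index_entries, line 14
  6: from main, line 35
A correct fix: line 15: replace `2` with `0`.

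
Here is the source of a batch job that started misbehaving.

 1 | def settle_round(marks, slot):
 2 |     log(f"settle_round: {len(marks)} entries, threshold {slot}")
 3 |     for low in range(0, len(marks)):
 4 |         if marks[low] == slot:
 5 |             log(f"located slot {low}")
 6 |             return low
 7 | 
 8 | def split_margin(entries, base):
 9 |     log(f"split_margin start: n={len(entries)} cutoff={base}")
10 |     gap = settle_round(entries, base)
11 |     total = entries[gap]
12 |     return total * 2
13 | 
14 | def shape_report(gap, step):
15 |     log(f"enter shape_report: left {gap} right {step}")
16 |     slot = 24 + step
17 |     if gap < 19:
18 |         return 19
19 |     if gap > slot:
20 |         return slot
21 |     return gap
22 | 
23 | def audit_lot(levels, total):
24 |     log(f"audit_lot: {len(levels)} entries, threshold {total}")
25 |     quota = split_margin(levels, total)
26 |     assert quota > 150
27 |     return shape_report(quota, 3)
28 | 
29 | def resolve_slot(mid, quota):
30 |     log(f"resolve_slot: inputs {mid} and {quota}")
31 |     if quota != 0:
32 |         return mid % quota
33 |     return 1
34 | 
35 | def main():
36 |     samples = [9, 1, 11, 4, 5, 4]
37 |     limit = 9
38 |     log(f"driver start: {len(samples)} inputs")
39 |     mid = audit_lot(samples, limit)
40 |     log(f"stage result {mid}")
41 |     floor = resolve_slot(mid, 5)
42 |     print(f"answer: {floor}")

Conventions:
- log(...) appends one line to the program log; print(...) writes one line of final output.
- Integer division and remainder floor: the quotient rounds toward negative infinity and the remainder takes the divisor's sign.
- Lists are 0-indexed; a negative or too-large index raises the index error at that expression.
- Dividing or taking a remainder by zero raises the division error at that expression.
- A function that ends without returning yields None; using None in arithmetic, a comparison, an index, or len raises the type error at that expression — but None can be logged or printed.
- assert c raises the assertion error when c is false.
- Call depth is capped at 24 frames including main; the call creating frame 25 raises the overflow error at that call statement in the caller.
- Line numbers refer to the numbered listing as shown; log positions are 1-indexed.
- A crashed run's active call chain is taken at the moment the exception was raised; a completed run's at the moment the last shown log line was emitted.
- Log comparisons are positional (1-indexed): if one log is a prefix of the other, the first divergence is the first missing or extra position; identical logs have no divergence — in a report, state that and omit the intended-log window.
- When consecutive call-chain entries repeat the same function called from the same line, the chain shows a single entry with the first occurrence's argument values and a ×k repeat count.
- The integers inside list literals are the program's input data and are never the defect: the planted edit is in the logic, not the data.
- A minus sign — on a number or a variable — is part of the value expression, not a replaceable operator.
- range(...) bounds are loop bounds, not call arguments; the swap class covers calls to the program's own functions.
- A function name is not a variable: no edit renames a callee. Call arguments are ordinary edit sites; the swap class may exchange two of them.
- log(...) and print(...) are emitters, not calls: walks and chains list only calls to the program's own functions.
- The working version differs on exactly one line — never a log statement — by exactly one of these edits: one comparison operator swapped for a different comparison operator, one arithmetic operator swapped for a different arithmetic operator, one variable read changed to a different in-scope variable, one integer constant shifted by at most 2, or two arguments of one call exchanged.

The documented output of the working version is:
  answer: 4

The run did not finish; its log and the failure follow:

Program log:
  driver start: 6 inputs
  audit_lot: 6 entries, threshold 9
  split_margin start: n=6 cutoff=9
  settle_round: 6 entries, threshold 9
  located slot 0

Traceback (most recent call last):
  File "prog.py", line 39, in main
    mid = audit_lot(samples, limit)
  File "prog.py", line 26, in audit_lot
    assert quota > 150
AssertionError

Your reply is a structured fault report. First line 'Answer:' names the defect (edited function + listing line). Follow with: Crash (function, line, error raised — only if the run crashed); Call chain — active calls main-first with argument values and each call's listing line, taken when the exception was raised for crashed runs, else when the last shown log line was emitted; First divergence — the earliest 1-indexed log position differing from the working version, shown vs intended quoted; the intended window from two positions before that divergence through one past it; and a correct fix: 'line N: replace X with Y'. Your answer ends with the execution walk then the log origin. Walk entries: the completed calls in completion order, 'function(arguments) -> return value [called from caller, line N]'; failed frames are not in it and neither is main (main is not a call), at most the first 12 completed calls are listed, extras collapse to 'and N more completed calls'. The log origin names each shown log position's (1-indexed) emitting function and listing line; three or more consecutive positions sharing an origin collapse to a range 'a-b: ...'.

Answer: the defect is in audit_lot at line 26.
Key fact: A complete run would log 'enter shape_report: left 18 right 3' next, but this one stopped at 5 lines.
Crash: audit_lot, line 26, AssertionError.
Call chain: main -> audit_lot([9, 1, 11, 4, 5, 4], 9) (called at line 39).
First divergence: position 6 (shown log ended at 5 lines; the working version continues: 'enter shape_report: left 18 right 3').
Intended log window:
  4: settle_round: 6 entries, threshold 9
  5: located slot 0
  6: enter shape_report: left 18 right 3
  7: stage result 19
Execution walk:
  settle_round([9, 1, 11, 4, 5, 4], 9) -> 0  [called from split_margin, line 10]
  split_margin([9, 1, 11, 4, 5, 4], 9) -> 18  [called from audit_lot, line 25]
Log origins:
  1: emitted by main (line 38)
  2: emitted by audit_lot (line 24)
  3: emitted by split_margin (line 9)
  4: emitted by settle_round (line 2)
  5: emitted by settle_round (line 5)
A correct fix: line 26: replace `>` with `<=`.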